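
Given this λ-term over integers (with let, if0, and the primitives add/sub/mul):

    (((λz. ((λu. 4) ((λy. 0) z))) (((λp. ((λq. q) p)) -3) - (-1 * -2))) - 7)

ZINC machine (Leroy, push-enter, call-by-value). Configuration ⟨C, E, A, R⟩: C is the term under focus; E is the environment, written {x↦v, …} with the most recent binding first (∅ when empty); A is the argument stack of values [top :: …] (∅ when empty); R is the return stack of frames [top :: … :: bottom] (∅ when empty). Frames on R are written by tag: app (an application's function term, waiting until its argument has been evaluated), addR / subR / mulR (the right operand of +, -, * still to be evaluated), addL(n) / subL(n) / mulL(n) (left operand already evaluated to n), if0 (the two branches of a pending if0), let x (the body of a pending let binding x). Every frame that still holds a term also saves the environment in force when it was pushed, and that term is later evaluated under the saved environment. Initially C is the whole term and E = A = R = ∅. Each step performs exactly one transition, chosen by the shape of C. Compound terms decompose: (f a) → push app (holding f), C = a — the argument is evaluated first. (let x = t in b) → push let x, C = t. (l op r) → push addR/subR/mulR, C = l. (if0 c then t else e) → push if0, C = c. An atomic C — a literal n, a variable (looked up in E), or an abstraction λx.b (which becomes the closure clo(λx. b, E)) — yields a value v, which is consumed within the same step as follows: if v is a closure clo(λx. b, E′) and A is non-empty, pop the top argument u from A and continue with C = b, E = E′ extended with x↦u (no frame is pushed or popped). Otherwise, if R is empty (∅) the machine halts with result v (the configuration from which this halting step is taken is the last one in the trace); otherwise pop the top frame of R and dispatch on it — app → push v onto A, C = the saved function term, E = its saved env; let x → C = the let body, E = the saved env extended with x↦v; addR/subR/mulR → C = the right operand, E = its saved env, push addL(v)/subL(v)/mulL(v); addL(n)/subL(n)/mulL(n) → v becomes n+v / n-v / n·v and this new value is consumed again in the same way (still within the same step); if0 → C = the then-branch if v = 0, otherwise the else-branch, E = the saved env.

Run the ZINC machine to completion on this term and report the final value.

step 0: <C=(((λz. ((λu. 4) ((λy. 0) z))) (((λp. ((λq. q) p)) -3) - (-1 * -2))) - 7), E=∅, A=∅, R=∅>
step 1: <C=((λz. ((λu. 4) ((λy. 0) z))) (((λp. ((λq. q) p)) -3) - (-1 * -2))), E=∅, A=∅, R=[subR]>
step 2: <C=(((λp. ((λq. q) p)) -3) - (-1 * -2)), E=∅, A=∅, R=[app :: subR]>
step 3: <C=((λp. ((λq. q) p)) -3), E=∅, A=∅, R=[subR :: app :: subR]>
step 4: <C=-3, E=∅, A=∅, R=[app :: subR :: app :: subR]>
step 5: <C=(λp. ((λq. q) p)), E=∅, A=[-3], R=[subR :: app :: subR]>
step 6: <C=((λq. q) p), E={p↦-3}, A=∅, R=[subR :: app :: subR]>
step 7: <C=p, E={p↦-3}, A=∅, R=[app :: subR :: app :: subR]>
step 8: <C=(λq. q), E={p↦-3}, A=[-3], R=[subR :: app :: subR]>
step 9: <C=q, E={q↦-3, p↦-3}, A=∅, R=[subR :: app :: subR]>
step 10: <C=(-1 * -2), E=∅, A=∅, R=[subL(-3) :: app :: subR]>
step 11: <C=-1, E=∅, A=∅, R=[mulR :: subL(-3) :: app :: subR]>
step 12: <C=-2, E=∅, A=∅, R=[mulL(-1) :: subL(-3) :: app :: subR]>
step 13: <C=(λz. ((λu. 4) ((λy. 0) z))), E=∅, A=[-5], R=[subR]>
step 14: <C=((λu. 4) ((λy. 0) z)), E={z↦-5}, A=∅, R=[subR]>
step 15: <C=((λy. 0) z), E={z↦-5}, A=∅, R=[app :: subR]>
step 16: <C=z, E={z↦-5}, A=∅, R=[app :: app :: subR]>
step 17: <C=(λy. 0), E={z↦-5}, A=[-5], R=[app :: subR]>
step 18: <C=0, E={y↦-5, z↦-5}, A=∅, R=[app :: subR]>
step 19: <C=(λu. 4), E={z↦-5}, A=[0], R=[subR]>
step 20: <C=4, E={u↦0, z↦-5}, A=∅, R=[subR]>
step 21: <C=7, E=∅, A=∅, R=[subL(4)]>
→ final value -3

Answer: -3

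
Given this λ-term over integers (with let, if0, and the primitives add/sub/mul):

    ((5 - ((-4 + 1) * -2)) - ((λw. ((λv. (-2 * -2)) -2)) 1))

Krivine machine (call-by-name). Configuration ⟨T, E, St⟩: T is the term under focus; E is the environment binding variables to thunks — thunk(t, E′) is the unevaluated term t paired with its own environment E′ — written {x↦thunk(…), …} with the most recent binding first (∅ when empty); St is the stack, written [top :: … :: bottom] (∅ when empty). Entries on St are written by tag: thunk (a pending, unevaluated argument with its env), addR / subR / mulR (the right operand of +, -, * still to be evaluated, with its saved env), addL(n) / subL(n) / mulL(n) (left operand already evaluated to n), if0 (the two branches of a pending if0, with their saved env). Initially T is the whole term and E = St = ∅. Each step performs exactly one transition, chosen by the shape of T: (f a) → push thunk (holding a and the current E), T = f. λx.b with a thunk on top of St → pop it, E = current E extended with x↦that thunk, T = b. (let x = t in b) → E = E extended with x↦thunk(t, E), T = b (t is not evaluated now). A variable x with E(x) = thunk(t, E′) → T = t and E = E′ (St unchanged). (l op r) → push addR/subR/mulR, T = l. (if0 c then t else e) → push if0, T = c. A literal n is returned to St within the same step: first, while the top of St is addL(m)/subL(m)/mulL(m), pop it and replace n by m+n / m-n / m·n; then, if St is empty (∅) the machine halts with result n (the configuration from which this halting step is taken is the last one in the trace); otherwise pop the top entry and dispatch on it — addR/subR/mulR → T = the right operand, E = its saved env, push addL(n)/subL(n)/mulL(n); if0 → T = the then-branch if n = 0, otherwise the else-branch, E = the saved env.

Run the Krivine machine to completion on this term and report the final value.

Answer: -5

Machine steps:
[0] <T=((5 - ((-4 + 1) * -2)) - ((λw. ((λv. (-2 * -2)) -2)) 1)), E=∅, St=∅>
[1] <T=(5 - ((-4 + 1) * -2)), E=∅, St=[subR]>
[2] <T=5, E=∅, St=[subR :: subR]>
[3] <T=((-4 + 1) * -2), E=∅, St=[subL(5) :: subR]>
[4] <T=(-4 + 1), E=∅, St=[mulR :: subL(5) :: subR]>
[5] <T=-4, E=∅, St=[addR :: mulR :: subL(5) :: subR]>
[6] <T=1, E=∅, St=[addL(-4) :: mulR :: subL(5) :: subR]>
[7] <T=-2, E=∅, St=[mulL(-3) :: subL(5) :: subR]>
[8] <T=((λw. ((λv. (-2 * -2)) -2)) 1), E=∅, St=[subL(-1)]>
[9] <T=(λw. ((λv. (-2 * -2)) -2)), E=∅, St=[thunk :: subL(-1)]>
[10] <T=((λv. (-2 * -2)) -2), E={w↦thunk(1, ∅)}, St=[subL(-1)]>
[11] <T=(λv. (-2 * -2)), E={w↦thunk(1, ∅)}, St=[thunk :: subL(-1)]>
[12] <T=(-2 * -2), E={v↦thunk(-2, {w↦thunk(1, ∅)}), w↦thunk(1, ∅)}, St=[subL(-1)]>
[13] <T=-2, E={v↦thunk(-2, {w↦thunk(1, ∅)}), w↦thunk(1, ∅)}, St=[mulR :: subL(-1)]>
[14] <T=-2, E={v↦thunk(-2, {w↦thunk(1, ∅)}), w↦thunk(1, ∅)}, St=[mulL(-2) :: subL(-1)]>
→ final value -5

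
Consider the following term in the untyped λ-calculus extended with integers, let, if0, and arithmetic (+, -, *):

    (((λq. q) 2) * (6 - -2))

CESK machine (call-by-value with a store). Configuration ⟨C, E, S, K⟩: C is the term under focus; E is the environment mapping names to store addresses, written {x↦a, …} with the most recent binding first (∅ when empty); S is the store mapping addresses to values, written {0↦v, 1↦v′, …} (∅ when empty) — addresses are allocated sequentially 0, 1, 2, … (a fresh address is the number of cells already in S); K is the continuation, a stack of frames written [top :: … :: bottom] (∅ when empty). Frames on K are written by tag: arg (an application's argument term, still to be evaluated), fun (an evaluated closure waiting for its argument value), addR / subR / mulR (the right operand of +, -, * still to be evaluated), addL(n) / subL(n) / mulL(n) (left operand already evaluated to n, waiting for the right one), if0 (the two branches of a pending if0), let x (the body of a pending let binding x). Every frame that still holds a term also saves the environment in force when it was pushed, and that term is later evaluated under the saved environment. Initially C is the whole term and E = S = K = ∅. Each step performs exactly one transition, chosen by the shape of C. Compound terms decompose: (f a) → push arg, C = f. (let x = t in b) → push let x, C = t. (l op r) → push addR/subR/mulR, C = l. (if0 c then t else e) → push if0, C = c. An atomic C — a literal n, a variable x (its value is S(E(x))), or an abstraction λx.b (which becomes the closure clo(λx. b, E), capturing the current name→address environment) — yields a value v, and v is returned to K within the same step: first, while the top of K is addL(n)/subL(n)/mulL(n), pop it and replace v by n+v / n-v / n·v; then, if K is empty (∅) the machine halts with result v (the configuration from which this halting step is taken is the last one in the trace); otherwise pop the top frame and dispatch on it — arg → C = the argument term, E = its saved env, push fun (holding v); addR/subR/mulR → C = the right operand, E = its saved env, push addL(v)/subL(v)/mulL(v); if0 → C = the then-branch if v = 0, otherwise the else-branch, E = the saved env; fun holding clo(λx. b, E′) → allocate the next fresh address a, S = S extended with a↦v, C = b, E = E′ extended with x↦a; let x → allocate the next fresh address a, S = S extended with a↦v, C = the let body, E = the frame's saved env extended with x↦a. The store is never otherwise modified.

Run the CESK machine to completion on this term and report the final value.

Answer: 16

Derivation:
0. <C=(((λq. q) 2) * (6 - -2)), E=∅, S=∅, K=∅>
1. <C=((λq. q) 2), E=∅, S=∅, K=[mulR]>
2. <C=(λq. q), E=∅, S=∅, K=[arg :: mulR]>
3. <C=2, E=∅, S=∅, K=[fun :: mulR]>
4. <C=q, E={q↦0}, S={0↦2}, K=[mulR]>
5. <C=(6 - -2), E=∅, S={0↦2}, K=[mulL(2)]>
6. <C=6, E=∅, S={0↦2}, K=[subR :: mulL(2)]>
7. <C=-2, E=∅, S={0↦2}, K=[subL(6) :: mulL(2)]>
→ final value 16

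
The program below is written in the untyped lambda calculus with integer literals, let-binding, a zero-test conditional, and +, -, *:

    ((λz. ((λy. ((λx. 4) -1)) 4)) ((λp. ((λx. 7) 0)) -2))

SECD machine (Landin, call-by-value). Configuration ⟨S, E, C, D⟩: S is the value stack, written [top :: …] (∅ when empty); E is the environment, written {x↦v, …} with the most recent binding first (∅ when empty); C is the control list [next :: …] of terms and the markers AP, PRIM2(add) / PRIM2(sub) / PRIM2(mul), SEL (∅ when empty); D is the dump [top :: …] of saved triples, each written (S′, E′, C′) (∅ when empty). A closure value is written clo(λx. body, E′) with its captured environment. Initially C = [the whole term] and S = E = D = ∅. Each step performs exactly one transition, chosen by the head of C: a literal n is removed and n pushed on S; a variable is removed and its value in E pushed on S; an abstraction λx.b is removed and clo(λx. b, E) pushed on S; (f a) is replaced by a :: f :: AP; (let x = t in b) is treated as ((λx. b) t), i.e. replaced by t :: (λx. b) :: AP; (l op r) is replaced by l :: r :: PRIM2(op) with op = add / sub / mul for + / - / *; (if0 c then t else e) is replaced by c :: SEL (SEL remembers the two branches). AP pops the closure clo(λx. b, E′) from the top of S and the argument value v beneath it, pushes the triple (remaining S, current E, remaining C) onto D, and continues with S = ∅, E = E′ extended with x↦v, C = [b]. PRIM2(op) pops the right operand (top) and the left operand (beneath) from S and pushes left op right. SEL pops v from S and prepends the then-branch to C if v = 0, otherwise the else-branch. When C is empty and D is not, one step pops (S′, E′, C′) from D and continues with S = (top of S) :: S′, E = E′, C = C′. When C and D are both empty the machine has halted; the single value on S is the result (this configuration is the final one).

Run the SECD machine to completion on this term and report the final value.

t=0: [S=∅ | E=∅ | C=[((λz. ((λy. ((λx. 4) -1)) 4)) ((λp. ((λx. 7) 0)) -2))] | D=∅]
t=1: [S=∅ | E=∅ | C=[((λp. ((λx. 7) 0)) -2) :: (λz. ((λy. ((λx. 4) -1)) 4)) :: AP] | D=∅]
t=2: [S=∅ | E=∅ | C=[-2 :: (λp. ((λx. 7) 0)) :: AP :: (λz. ((λy. ((λx. 4) -1)) 4)) :: AP] | D=∅]
t=3: [S=[-2] | E=∅ | C=[(λp. ((λx. 7) 0)) :: AP :: (λz. ((λy. ((λx. 4) -1)) 4)) :: AP] | D=∅]
t=4: [S=[clo(λp. ((λx. 7) 0), ∅) :: -2] | E=∅ | C=[AP :: (λz. ((λy. ((λx. 4) -1)) 4)) :: AP] | D=∅]
t=5: [S=∅ | E={p↦-2} | C=[((λx. 7) 0)] | D=[(∅, ∅, [(λz. ((λy. ((λx. 4) -1)) 4)) :: AP])]]
t=6: [S=∅ | E={p↦-2} | C=[0 :: (λx. 7) :: AP] | D=[(∅, ∅, [(λz. ((λy. ((λx. 4) -1)) 4)) :: AP])]]
t=7: [S=[0] | E={p↦-2} | C=[(λx. 7) :: AP] | D=[(∅, ∅, [(λz. ((λy. ((λx. 4) -1)) 4)) :: AP])]]
t=8: [S=[clo(λx. 7, {p↦-2}) :: 0] | E={p↦-2} | C=[AP] | D=[(∅, ∅, [(λz. ((λy. ((λx. 4) -1)) 4)) :: AP])]]
t=9: [S=∅ | E={x↦0, p↦-2} | C=[7] | D=[(∅, {p↦-2}, ∅) :: (∅, ∅, [(λz. ((λy. ((λx. 4) -1)) 4)) :: AP])]]
t=10: [S=[7] | E={x↦0, p↦-2} | C=∅ | D=[(∅, {p↦-2}, ∅) :: (∅, ∅, [(λz. ((λy. ((λx. 4) -1)) 4)) :: AP])]]
t=11: [S=[7] | E={p↦-2} | C=∅ | D=[(∅, ∅, [(λz. ((λy. ((λx. 4) -1)) 4)) :: AP])]]
t=12: [S=[7] | E=∅ | C=[(λz. ((λy. ((λx. 4) -1)) 4)) :: AP] | D=∅]
t=13: [S=[clo(λz. ((λy. ((λx. 4) -1)) 4), ∅) :: 7] | E=∅ | C=[AP] | D=∅]
t=14: [S=∅ | E={z↦7} | C=[((λy. ((λx. 4) -1)) 4)] | D=[(∅, ∅, ∅)]]
t=15: [S=∅ | E={z↦7} | C=[4 :: (λy. ((λx. 4) -1)) :: AP] | D=[(∅, ∅, ∅)]]
t=16: [S=[4] | E={z↦7} | C=[(λy. ((λx. 4) -1)) :: AP] | D=[(∅, ∅, ∅)]]
t=17: [S=[clo(λy. ((λx. 4) -1), {z↦7}) :: 4] | E={z↦7} | C=[AP] | D=[(∅, ∅, ∅)]]
t=18: [S=∅ | E={y↦4, z↦7} | C=[((λx. 4) -1)] | D=[(∅, {z↦7}, ∅) :: (∅, ∅, ∅)]]
t=19: [S=∅ | E={y↦4, z↦7} | C=[-1 :: (λx. 4) :: AP] | D=[(∅, {z↦7}, ∅) :: (∅, ∅, ∅)]]
t=20: [S=[-1] | E={y↦4, z↦7} | C=[(λx. 4) :: AP] | D=[(∅, {z↦7}, ∅) :: (∅, ∅, ∅)]]
t=21: [S=[clo(λx. 4, {y↦4, z↦7}) :: -1] | E={y↦4, z↦7} | C=[AP] | D=[(∅, {z↦7}, ∅) :: (∅, ∅, ∅)]]
t=22: [S=∅ | E={x↦-1, y↦4, z↦7} | C=[4] | D=[(∅, {y↦4, z↦7}, ∅) :: (∅, {z↦7}, ∅) :: (∅, ∅, ∅)]]
t=23: [S=[4] | E={x↦-1, y↦4, z↦7} | C=∅ | D=[(∅, {y↦4, z↦7}, ∅) :: (∅, {z↦7}, ∅) :: (∅, ∅, ∅)]]
t=24: [S=[4] | E={y↦4, z↦7} | C=∅ | D=[(∅, {z↦7}, ∅) :: (∅, ∅, ∅)]]
t=25: [S=[4] | E={z↦7} | C=∅ | D=[(∅, ∅, ∅)]]
t=26: [S=[4] | E=∅ | C=∅ | D=∅]
→ final value 4

Answer: 4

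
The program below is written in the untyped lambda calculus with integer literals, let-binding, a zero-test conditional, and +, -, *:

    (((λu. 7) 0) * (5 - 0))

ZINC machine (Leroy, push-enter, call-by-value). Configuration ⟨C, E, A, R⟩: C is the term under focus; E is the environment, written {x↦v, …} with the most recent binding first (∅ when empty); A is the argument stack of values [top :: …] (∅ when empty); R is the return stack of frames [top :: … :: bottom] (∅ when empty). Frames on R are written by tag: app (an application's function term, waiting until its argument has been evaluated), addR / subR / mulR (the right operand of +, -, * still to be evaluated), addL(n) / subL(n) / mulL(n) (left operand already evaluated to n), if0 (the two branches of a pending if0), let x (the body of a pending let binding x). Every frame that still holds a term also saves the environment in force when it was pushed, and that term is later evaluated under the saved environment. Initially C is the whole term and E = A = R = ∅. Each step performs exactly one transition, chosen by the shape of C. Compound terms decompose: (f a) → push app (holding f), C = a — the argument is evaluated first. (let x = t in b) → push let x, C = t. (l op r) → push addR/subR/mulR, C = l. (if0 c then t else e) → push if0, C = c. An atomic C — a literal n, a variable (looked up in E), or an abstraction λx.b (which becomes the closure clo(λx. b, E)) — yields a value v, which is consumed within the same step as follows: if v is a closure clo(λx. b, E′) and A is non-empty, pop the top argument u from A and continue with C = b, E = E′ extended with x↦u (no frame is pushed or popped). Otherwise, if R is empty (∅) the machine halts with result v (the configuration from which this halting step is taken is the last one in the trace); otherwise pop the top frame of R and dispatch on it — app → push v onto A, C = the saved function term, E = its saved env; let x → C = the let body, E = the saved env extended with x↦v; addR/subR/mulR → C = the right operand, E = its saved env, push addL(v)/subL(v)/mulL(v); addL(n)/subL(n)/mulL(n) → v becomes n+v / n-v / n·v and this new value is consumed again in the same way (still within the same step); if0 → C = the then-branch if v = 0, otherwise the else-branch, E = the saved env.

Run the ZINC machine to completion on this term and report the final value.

Answer: 35

Machine steps:
[0] [C=(((λu. 7) 0) * (5 - 0)) | E=∅ | A=∅ | R=∅]
[1] [C=((λu. 7) 0) | E=∅ | A=∅ | R=[mulR]]
[2] [C=0 | E=∅ | A=∅ | R=[app :: mulR]]
[3] [C=(λu. 7) | E=∅ | A=[0] | R=[mulR]]
[4] [C=7 | E={u↦0} | A=∅ | R=[mulR]]
[5] [C=(5 - 0) | E=∅ | A=∅ | R=[mulL(7)]]
[6] [C=5 | E=∅ | A=∅ | R=[subR :: mulL(7)]]
[7] [C=0 | E=∅ | A=∅ | R=[subL(5) :: mulL(7)]]
→ final value 35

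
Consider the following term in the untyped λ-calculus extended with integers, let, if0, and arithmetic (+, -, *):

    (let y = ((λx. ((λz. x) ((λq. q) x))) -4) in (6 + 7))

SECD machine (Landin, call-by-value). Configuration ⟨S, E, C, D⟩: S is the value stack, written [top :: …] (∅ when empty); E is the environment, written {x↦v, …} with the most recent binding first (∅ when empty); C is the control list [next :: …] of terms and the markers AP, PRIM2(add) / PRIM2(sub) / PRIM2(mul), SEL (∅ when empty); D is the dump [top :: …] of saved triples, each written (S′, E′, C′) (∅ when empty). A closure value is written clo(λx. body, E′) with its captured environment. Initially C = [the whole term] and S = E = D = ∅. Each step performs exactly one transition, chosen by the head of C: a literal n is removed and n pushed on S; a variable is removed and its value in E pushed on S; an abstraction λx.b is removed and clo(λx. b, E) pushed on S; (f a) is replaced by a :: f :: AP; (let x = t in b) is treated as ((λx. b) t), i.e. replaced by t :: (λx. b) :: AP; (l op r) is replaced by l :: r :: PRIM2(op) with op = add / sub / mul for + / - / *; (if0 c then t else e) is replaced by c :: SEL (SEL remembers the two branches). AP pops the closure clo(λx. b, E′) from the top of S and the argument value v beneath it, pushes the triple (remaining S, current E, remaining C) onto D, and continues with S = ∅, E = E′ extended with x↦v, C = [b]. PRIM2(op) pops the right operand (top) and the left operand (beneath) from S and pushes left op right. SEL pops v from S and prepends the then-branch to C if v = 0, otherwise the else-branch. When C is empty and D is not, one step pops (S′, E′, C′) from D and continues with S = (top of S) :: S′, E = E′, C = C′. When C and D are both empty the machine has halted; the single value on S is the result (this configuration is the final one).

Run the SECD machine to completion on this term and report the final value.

Answer: 13

Execution trace:
0. <S=∅, E=∅, C=[(let y = ((λx. ((λz. x) ((λq. q) x))) -4) in (6 + 7))], D=∅>
1. <S=∅, E=∅, C=[((λx. ((λz. x) ((λq. q) x))) -4) :: (λy. (6 + 7)) :: AP], D=∅>
2. <S=∅, E=∅, C=[-4 :: (λx. ((λz. x) ((λq. q) x))) :: AP :: (λy. (6 + 7)) :: AP], D=∅>
3. <S=[-4], E=∅, C=[(λx. ((λz. x) ((λq. q) x))) :: AP :: (λy. (6 + 7)) :: AP], D=∅>
4. <S=[clo(λx. ((λz. x) ((λq. q) x)), ∅) :: -4], E=∅, C=[AP :: (λy. (6 + 7)) :: AP], D=∅>
5. <S=∅, E={x↦-4}, C=[((λz. x) ((λq. q) x))], D=[(∅, ∅, [(λy. (6 + 7)) :: AP])]>
6. <S=∅, E={x↦-4}, C=[((λq. q) x) :: (λz. x) :: AP], D=[(∅, ∅, [(λy. (6 + 7)) :: AP])]>
7. <S=∅, E={x↦-4}, C=[x :: (λq. q) :: AP :: (λz. x) :: AP], D=[(∅, ∅, [(λy. (6 + 7)) :: AP])]>
8. <S=[-4], E={x↦-4}, C=[(λq. q) :: AP :: (λz. x) :: AP], D=[(∅, ∅, [(λy. (6 + 7)) :: AP])]>
9. <S=[clo(λq. q, {x↦-4}) :: -4], E={x↦-4}, C=[AP :: (λz. x) :: AP], D=[(∅, ∅, [(λy. (6 + 7)) :: AP])]>
10. <S=∅, E={q↦-4, x↦-4}, C=[q], D=[(∅, {x↦-4}, [(λz. x) :: AP]) :: (∅, ∅, [(λy. (6 + 7)) :: AP])]>
11. <S=[-4], E={q↦-4, x↦-4}, C=∅, D=[(∅, {x↦-4}, [(λz. x) :: AP]) :: (∅, ∅, [(λy. (6 + 7)) :: AP])]>
12. <S=[-4], E={x↦-4}, C=[(λz. x) :: AP], D=[(∅, ∅, [(λy. (6 + 7)) :: AP])]>
13. <S=[clo(λz. x, {x↦-4}) :: -4], E={x↦-4}, C=[AP], D=[(∅, ∅, [(λy. (6 + 7)) :: AP])]>
14. <S=∅, E={z↦-4, x↦-4}, C=[x], D=[(∅, {x↦-4}, ∅) :: (∅, ∅, [(λy. (6 + 7)) :: AP])]>
15. <S=[-4], E={z↦-4, x↦-4}, C=∅, D=[(∅, {x↦-4}, ∅) :: (∅, ∅, [(λy. (6 + 7)) :: AP])]>
16. <S=[-4], E={x↦-4}, C=∅, D=[(∅, ∅, [(λy. (6 + 7)) :: AP])]>
17. <S=[-4], E=∅, C=[(λy. (6 + 7)) :: AP], D=∅>
18. <S=[clo(λy. (6 + 7), ∅) :: -4], E=∅, C=[AP], D=∅>
19. <S=∅, E={y↦-4}, C=[(6 + 7)], D=[(∅, ∅, ∅)]>
20. <S=∅, E={y↦-4}, C=[6 :: 7 :: PRIM2(add)], D=[(∅, ∅, ∅)]>
21. <S=[6], E={y↦-4}, C=[7 :: PRIM2(add)], D=[(∅, ∅, ∅)]>
22. <S=[7 :: 6], E={y↦-4}, C=[PRIM2(add)], D=[(∅, ∅, ∅)]>
23. <S=[13], E={y↦-4}, C=∅, D=[(∅, ∅, ∅)]>
24. <S=[13], E=∅, C=∅, D=∅>
→ final value 13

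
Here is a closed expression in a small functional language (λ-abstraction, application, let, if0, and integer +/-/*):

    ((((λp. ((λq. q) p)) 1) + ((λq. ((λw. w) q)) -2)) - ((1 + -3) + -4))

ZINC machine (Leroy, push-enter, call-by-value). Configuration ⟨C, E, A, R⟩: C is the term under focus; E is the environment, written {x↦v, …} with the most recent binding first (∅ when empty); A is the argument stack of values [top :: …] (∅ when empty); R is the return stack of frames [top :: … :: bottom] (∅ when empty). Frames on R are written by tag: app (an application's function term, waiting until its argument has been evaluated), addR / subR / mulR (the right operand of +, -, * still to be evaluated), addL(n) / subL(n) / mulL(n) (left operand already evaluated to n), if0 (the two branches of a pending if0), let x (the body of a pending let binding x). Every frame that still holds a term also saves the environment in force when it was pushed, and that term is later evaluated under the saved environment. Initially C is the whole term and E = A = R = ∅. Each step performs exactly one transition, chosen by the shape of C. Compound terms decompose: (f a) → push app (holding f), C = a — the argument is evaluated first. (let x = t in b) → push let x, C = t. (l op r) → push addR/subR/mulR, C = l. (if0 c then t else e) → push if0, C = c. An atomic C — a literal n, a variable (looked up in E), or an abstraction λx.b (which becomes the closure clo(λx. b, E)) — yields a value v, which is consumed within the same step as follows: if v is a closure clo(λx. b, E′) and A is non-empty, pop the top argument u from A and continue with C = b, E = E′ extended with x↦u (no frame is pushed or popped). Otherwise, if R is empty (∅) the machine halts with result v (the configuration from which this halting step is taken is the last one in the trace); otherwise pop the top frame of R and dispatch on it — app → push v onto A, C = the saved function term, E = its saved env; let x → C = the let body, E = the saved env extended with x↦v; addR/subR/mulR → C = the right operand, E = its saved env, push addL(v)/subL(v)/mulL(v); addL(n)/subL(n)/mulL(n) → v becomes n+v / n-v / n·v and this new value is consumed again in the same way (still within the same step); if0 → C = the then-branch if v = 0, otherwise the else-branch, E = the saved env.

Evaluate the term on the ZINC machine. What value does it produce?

t=0: <C=((((λp. ((λq. q) p)) 1) + ((λq. ((λw. w) q)) -2)) - ((1 + -3) + -4)), E=∅, A=∅, R=∅>
t=1: <C=(((λp. ((λq. q) p)) 1) + ((λq. ((λw. w) q)) -2)), E=∅, A=∅, R=[subR]>
t=2: <C=((λp. ((λq. q) p)) 1), E=∅, A=∅, R=[addR :: subR]>
t=3: <C=1, E=∅, A=∅, R=[app :: addR :: subR]>
t=4: <C=(λp. ((λq. q) p)), E=∅, A=[1], R=[addR :: subR]>
t=5: <C=((λq. q) p), E={p↦1}, A=∅, R=[addR :: subR]>
t=6: <C=p, E={p↦1}, A=∅, R=[app :: addR :: subR]>
t=7: <C=(λq. q), E={p↦1}, A=[1], R=[addR :: subR]>
t=8: <C=q, E={q↦1, p↦1}, A=∅, R=[addR :: subR]>
t=9: <C=((λq. ((λw. w) q)) -2), E=∅, A=∅, R=[addL(1) :: subR]>
t=10: <C=-2, E=∅, A=∅, R=[app :: addL(1) :: subR]>
t=11: <C=(λq. ((λw. w) q)), E=∅, A=[-2], R=[addL(1) :: subR]>
t=12: <C=((λw. w) q), E={q↦-2}, A=∅, R=[addL(1) :: subR]>
t=13: <C=q, E={q↦-2}, A=∅, R=[app :: addL(1) :: subR]>
t=14: <C=(λw. w), E={q↦-2}, A=[-2], R=[addL(1) :: subR]>
t=15: <C=w, E={w↦-2, q↦-2}, A=∅, R=[addL(1) :: subR]>
t=16: <C=((1 + -3) + -4), E=∅, A=∅, R=[subL(-1)]>
t=17: <C=(1 + -3), E=∅, A=∅, R=[addR :: subL(-1)]>
t=18: <C=1, E=∅, A=∅, R=[addR :: addR :: subL(-1)]>
t=19: <C=-3, E=∅, A=∅, R=[addL(1) :: addR :: subL(-1)]>
t=20: <C=-4, E=∅, A=∅, R=[addL(-2) :: subL(-1)]>
→ final value 5

Answer: 5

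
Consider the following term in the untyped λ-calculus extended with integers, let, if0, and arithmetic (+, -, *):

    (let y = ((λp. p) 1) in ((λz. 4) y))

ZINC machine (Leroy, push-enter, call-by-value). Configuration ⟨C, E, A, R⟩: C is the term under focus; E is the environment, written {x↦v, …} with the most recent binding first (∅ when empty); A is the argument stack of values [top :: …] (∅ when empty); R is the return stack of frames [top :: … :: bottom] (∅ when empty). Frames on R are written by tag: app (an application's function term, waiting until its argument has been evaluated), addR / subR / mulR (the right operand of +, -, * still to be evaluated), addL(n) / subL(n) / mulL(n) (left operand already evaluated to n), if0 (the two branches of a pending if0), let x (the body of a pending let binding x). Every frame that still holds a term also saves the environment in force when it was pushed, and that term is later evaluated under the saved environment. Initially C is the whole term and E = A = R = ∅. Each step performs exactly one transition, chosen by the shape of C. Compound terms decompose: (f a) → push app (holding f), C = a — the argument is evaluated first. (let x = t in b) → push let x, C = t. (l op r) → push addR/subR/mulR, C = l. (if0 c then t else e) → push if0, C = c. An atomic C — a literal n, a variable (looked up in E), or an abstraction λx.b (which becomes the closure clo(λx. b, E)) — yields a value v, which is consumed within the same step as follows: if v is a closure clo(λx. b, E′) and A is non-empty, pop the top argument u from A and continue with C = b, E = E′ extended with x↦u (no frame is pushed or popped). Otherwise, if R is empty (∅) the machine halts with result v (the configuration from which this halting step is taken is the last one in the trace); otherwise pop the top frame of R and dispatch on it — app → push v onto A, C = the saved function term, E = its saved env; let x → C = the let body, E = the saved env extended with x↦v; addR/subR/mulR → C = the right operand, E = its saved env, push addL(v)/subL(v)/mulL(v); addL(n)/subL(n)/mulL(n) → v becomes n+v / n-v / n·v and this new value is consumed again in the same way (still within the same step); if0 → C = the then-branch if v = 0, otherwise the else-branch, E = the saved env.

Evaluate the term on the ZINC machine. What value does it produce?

t=0: ⟨C=(let y = ((λp. p) 1) in ((λz. 4) y)); E=∅; A=∅; R=∅⟩
t=1: ⟨C=((λp. p) 1); E=∅; A=∅; R=[let y]⟩
t=2: ⟨C=1; E=∅; A=∅; R=[app :: let y]⟩
t=3: ⟨C=(λp. p); E=∅; A=[1]; R=[let y]⟩
t=4: ⟨C=p; E={p↦1}; A=∅; R=[let y]⟩
t=5: ⟨C=((λz. 4) y); E={y↦1}; A=∅; R=∅⟩
t=6: ⟨C=y; E={y↦1}; A=∅; R=[app]⟩
t=7: ⟨C=(λz. 4); E={y↦1}; A=[1]; R=∅⟩
t=8: ⟨C=4; E={z↦1, y↦1}; A=∅; R=∅⟩
→ final value 4

Answer: 4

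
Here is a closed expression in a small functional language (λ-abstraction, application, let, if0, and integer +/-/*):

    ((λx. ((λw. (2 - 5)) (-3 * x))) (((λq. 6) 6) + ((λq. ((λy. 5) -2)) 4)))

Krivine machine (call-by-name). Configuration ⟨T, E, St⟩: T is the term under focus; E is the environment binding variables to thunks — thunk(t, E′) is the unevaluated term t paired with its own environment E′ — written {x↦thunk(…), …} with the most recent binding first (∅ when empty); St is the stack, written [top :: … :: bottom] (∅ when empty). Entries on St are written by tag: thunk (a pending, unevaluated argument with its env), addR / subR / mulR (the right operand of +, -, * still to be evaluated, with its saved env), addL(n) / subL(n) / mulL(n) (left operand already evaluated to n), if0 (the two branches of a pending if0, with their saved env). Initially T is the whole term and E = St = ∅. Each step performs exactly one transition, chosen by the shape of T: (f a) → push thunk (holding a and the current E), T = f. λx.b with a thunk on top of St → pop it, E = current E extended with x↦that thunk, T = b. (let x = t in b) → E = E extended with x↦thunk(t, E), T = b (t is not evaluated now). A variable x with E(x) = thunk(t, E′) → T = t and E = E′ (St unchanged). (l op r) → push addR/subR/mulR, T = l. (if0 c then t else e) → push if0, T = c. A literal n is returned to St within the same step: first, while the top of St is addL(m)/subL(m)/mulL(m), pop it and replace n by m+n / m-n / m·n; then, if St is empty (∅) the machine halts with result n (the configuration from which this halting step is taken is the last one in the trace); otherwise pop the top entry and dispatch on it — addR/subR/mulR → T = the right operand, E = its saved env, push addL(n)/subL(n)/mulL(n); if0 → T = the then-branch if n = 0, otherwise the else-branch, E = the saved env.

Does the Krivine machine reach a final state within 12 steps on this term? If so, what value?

t=0: <T=((λx. ((λw. (2 - 5)) (-3 * x))) (((λq. 6) 6) + ((λq. ((λy. 5) -2)) 4))), E=∅, St=∅>
t=1: <T=(λx. ((λw. (2 - 5)) (-3 * x))), E=∅, St=[thunk]>
t=2: <T=((λw. (2 - 5)) (-3 * x)), E={x↦thunk((((λq. 6) 6) + ((λq. ((λy. 5) -2)) 4)), ∅)}, St=∅>
t=3: <T=(λw. (2 - 5)), E={x↦thunk((((λq. 6) 6) + ((λq. ((λy. 5) -2)) 4)), ∅)}, St=[thunk]>
t=4: <T=(2 - 5), E={w↦thunk((-3 * x), {x↦thunk((((λq. 6) 6) + ((λq. ((λy. 5) -2)) 4)), ∅)}), x↦thunk((((λq. 6) 6) + ((λq. ((λy. 5) -2)) 4)), ∅)}, St=∅>
t=5: <T=2, E={w↦thunk((-3 * x), {x↦thunk((((λq. 6) 6) + ((λq. ((λy. 5) -2)) 4)), ∅)}), x↦thunk((((λq. 6) 6) + ((λq. ((λy. 5) -2)) 4)), ∅)}, St=[subR]>
t=6: <T=5, E={w↦thunk((-3 * x), {x↦thunk((((λq. 6) 6) + ((λq. ((λy. 5) -2)) 4)), ∅)}), x↦thunk((((λq. 6) 6) + ((λq. ((λy. 5) -2)) 4)), ∅)}, St=[subL(2)]>
→ final value -3

Answer: -3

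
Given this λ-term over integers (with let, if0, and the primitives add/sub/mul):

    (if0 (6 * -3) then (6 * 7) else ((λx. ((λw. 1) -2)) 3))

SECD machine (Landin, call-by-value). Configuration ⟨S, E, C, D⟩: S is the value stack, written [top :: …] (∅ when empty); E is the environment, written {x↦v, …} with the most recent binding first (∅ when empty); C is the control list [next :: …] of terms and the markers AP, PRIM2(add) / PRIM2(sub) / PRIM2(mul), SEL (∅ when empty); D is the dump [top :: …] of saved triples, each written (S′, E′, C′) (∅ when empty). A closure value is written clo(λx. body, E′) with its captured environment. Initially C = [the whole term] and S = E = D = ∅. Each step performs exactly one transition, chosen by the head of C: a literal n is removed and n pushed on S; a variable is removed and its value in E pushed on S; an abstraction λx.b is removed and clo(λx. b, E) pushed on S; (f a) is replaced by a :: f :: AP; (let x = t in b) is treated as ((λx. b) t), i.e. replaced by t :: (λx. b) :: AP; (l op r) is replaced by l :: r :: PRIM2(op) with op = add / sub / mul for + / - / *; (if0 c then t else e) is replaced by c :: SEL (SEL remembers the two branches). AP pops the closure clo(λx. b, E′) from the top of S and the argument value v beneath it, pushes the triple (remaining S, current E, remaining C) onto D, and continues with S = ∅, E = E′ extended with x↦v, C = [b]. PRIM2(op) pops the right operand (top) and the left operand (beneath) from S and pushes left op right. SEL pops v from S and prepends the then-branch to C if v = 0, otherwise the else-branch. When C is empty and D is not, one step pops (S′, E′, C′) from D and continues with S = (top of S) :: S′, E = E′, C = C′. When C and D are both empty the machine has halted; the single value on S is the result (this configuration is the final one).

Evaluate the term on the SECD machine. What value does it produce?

Answer: 1

Execution trace:
[0] ⟨S=∅; E=∅; C=[(if0 (6 * -3) then (6 * 7) else ((λx. ((λw. 1) -2)) 3))]; D=∅⟩
[1] ⟨S=∅; E=∅; C=[(6 * -3) :: SEL]; D=∅⟩
[2] ⟨S=∅; E=∅; C=[6 :: -3 :: PRIM2(mul) :: SEL]; D=∅⟩
[3] ⟨S=[6]; E=∅; C=[-3 :: PRIM2(mul) :: SEL]; D=∅⟩
[4] ⟨S=[-3 :: 6]; E=∅; C=[PRIM2(mul) :: SEL]; D=∅⟩
[5] ⟨S=[-18]; E=∅; C=[SEL]; D=∅⟩
[6] ⟨S=∅; E=∅; C=[((λx. ((λw. 1) -2)) 3)]; D=∅⟩
[7] ⟨S=∅; E=∅; C=[3 :: (λx. ((λw. 1) -2)) :: AP]; D=∅⟩
[8] ⟨S=[3]; E=∅; C=[(λx. ((λw. 1) -2)) :: AP]; D=∅⟩
[9] ⟨S=[clo(λx. ((λw. 1) -2), ∅) :: 3]; E=∅; C=[AP]; D=∅⟩
[10] ⟨S=∅; E={x↦3}; C=[((λw. 1) -2)]; D=[(∅, ∅, ∅)]⟩
[11] ⟨S=∅; E={x↦3}; C=[-2 :: (λw. 1) :: AP]; D=[(∅, ∅, ∅)]⟩
[12] ⟨S=[-2]; E={x↦3}; C=[(λw. 1) :: AP]; D=[(∅, ∅, ∅)]⟩
[13] ⟨S=[clo(λw. 1, {x↦3}) :: -2]; E={x↦3}; C=[AP]; D=[(∅, ∅, ∅)]⟩
[14] ⟨S=∅; E={w↦-2, x↦3}; C=[1]; D=[(∅, {x↦3}, ∅) :: (∅, ∅, ∅)]⟩
[15] ⟨S=[1]; E={w↦-2, x↦3}; C=∅; D=[(∅, {x↦3}, ∅) :: (∅, ∅, ∅)]⟩
[16] ⟨S=[1]; E={x↦3}; C=∅; D=[(∅, ∅, ∅)]⟩
[17] ⟨S=[1]; E=∅; C=∅; D=∅⟩
→ final value 1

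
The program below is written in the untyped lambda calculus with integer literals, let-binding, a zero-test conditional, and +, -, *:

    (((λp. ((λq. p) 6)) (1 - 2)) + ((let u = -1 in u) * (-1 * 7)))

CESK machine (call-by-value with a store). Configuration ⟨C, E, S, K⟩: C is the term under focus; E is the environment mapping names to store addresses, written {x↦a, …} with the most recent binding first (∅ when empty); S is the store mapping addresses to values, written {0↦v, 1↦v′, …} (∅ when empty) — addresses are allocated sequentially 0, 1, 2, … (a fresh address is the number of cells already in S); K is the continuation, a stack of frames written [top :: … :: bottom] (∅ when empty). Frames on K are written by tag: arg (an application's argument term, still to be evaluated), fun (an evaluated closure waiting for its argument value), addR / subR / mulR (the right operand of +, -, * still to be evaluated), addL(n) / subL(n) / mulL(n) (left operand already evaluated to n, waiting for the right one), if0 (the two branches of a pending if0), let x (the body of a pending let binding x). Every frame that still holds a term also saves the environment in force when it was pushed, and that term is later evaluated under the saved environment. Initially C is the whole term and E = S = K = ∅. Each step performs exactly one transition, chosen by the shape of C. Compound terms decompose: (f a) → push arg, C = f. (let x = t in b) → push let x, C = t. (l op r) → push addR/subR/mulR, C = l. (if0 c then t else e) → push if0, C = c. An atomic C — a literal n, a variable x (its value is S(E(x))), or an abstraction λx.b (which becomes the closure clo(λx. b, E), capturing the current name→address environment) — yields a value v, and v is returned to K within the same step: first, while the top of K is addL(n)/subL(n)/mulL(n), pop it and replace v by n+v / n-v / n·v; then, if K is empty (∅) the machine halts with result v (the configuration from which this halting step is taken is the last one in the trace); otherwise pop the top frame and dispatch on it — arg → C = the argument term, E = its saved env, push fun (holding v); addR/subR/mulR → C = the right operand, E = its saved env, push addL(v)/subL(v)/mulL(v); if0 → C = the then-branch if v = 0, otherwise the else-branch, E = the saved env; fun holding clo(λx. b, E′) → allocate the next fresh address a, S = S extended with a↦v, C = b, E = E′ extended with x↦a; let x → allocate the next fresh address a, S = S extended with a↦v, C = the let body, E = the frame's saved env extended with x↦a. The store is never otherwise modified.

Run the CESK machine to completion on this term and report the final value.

0. ⟨C=(((λp. ((λq. p) 6)) (1 - 2)) + ((let u = -1 in u) * (-1 * 7))); E=∅; S=∅; K=∅⟩
1. ⟨C=((λp. ((λq. p) 6)) (1 - 2)); E=∅; S=∅; K=[addR]⟩
2. ⟨C=(λp. ((λq. p) 6)); E=∅; S=∅; K=[arg :: addR]⟩
3. ⟨C=(1 - 2); E=∅; S=∅; K=[fun :: addR]⟩
4. ⟨C=1; E=∅; S=∅; K=[subR :: fun :: addR]⟩
5. ⟨C=2; E=∅; S=∅; K=[subL(1) :: fun :: addR]⟩
6. ⟨C=((λq. p) 6); E={p↦0}; S={0↦-1}; K=[addR]⟩
7. ⟨C=(λq. p); E={p↦0}; S={0↦-1}; K=[arg :: addR]⟩
8. ⟨C=6; E={p↦0}; S={0↦-1}; K=[fun :: addR]⟩
9. ⟨C=p; E={q↦1, p↦0}; S={0↦-1, 1↦6}; K=[addR]⟩
10. ⟨C=((let u = -1 in u) * (-1 * 7)); E=∅; S={0↦-1, 1↦6}; K=[addL(-1)]⟩
11. ⟨C=(let u = -1 in u); E=∅; S={0↦-1, 1↦6}; K=[mulR :: addL(-1)]⟩
12. ⟨C=-1; E=∅; S={0↦-1, 1↦6}; K=[let u :: mulR :: addL(-1)]⟩
13. ⟨C=u; E={u↦2}; S={0↦-1, 1↦6, 2↦-1}; K=[mulR :: addL(-1)]⟩
14. ⟨C=(-1 * 7); E=∅; S={0↦-1, 1↦6, 2↦-1}; K=[mulL(-1) :: addL(-1)]⟩
15. ⟨C=-1; E=∅; S={0↦-1, 1↦6, 2↦-1}; K=[mulR :: mulL(-1) :: addL(-1)]⟩
16. ⟨C=7; E=∅; S={0↦-1, 1↦6, 2↦-1}; K=[mulL(-1) :: mulL(-1) :: addL(-1)]⟩
→ final value 6

Answer: 6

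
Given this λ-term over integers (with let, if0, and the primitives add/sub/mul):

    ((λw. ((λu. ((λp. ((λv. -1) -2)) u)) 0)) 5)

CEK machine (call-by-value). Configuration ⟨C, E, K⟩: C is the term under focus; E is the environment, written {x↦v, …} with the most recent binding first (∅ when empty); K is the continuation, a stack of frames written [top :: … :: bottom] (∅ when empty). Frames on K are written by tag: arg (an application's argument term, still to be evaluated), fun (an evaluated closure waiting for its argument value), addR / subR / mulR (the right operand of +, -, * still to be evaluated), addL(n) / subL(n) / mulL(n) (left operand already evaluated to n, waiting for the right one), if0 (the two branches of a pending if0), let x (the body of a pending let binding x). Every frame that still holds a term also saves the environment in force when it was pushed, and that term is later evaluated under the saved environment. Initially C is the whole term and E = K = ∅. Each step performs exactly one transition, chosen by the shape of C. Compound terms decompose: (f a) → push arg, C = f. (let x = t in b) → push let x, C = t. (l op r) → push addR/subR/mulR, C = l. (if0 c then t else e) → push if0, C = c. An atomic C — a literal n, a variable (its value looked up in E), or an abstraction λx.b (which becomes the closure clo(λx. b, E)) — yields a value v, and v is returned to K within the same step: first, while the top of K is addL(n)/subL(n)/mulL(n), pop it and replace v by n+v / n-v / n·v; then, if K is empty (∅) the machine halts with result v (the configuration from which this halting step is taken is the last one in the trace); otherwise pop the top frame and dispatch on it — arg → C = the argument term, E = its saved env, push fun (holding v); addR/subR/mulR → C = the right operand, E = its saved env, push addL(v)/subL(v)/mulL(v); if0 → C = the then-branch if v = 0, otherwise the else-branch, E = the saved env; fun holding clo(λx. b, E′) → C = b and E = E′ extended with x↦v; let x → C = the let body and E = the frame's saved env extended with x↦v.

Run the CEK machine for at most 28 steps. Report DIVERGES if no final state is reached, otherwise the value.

step 0: <C=((λw. ((λu. ((λp. ((λv. -1) -2)) u)) 0)) 5), E=∅, K=∅>
step 1: <C=(λw. ((λu. ((λp. ((λv. -1) -2)) u)) 0)), E=∅, K=[arg]>
step 2: <C=5, E=∅, K=[fun]>
step 3: <C=((λu. ((λp. ((λv. -1) -2)) u)) 0), E={w↦5}, K=∅>
step 4: <C=(λu. ((λp. ((λv. -1) -2)) u)), E={w↦5}, K=[arg]>
step 5: <C=0, E={w↦5}, K=[fun]>
step 6: <C=((λp. ((λv. -1) -2)) u), E={u↦0, w↦5}, K=∅>
step 7: <C=(λp. ((λv. -1) -2)), E={u↦0, w↦5}, K=[arg]>
step 8: <C=u, E={u↦0, w↦5}, K=[fun]>
step 9: <C=((λv. -1) -2), E={p↦0, u↦0, w↦5}, K=∅>
step 10: <C=(λv. -1), E={p↦0, u↦0, w↦5}, K=[arg]>
step 11: <C=-2, E={p↦0, u↦0, w↦5}, K=[fun]>
step 12: <C=-1, E={v↦-2, p↦0, u↦0, w↦5}, K=∅>
→ final value -1

Answer: -1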